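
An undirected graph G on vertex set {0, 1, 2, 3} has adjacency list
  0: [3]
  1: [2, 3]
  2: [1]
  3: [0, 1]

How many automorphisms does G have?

2

The degree sequence is [1, 2, 1, 2]; the two degree-1 vertices 0 and 2 are the ends of a path, so G = P_4. The only nontrivial automorphism of a path is the end-to-end reflection, so Aut(G) ≅ Z_2.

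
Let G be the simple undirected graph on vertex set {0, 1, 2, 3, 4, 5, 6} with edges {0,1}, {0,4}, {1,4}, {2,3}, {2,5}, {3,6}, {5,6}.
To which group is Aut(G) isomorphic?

D_3 × D_4

G has two connected components, {2, 3, 5, 6} and {0, 1, 4}; each is 2-regular, so G = C_4 ⊔ C_3. No automorphism exchanges components of different sizes, hence Aut(G) is the direct product D_3 × D_4, order 48.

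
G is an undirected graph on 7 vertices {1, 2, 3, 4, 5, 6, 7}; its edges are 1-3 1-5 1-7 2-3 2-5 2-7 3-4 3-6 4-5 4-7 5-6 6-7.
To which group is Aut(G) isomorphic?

The vertices split by degree into {3, 5, 7} (degree 4) and {1, 2, 4, 6} (degree 3); every edge runs between the two parts, so G is the complete bipartite graph K_{3,4}. Automorphisms preserve the bipartition setwise (since the parts differ in size) and act as S_3 × S_4 within it; |Aut| = 144.

S_3 × S_4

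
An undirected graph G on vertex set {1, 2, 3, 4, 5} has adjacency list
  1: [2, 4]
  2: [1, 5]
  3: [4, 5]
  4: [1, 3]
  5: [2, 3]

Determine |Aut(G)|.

10

G is 2-regular and connected on 5 vertices, i.e. the cycle C_5. The automorphisms of the 5-cycle are exactly the symmetries of a regular 5-gon: the dihedral group D_5, |D_5| = 10.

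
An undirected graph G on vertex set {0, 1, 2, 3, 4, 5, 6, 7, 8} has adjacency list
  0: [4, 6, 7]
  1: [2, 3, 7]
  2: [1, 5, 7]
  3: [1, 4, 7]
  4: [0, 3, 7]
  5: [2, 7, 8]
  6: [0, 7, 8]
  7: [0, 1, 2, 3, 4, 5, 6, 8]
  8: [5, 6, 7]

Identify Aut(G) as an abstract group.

Vertex 7 is the unique vertex of degree 8; the remaining 8 vertices each have degree 3 and induce a cycle, so G is the wheel on 9 vertices with hub 7. With the hub fixed, the remaining symmetry is that of the rim cycle C_8, giving the dihedral group D_8.

the dihedral group of order 16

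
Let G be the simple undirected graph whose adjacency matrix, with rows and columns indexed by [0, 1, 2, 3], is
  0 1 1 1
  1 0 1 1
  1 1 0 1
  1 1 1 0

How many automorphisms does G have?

All 4 vertices are pairwise adjacent: G = K_4. Any permutation of the 4 vertices preserves K_4, so Aut(K_4) = S_4 of order 4! = 24.

24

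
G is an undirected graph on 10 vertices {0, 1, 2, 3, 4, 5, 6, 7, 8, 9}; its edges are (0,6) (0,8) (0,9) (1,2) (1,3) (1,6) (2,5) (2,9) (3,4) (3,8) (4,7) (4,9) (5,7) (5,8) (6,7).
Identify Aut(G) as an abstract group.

G is 3-regular on 10 vertices with no triangles and no 4-cycles (girth 5): this is the Petersen graph. Viewing the Petersen graph as the Kneser graph K(5,2) — vertices are 2-subsets of {1,…,5}, edges join disjoint pairs — its automorphisms are exactly the permutations of the 5-element set, so Aut ≅ S_5 of order 120.

S_5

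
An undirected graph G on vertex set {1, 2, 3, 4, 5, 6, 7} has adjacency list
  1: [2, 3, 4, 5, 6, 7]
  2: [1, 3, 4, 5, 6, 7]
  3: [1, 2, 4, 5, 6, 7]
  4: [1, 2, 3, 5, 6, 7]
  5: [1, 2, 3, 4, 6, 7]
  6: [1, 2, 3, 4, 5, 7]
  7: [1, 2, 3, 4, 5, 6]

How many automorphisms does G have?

Every vertex has degree 6, so G is the complete graph K_7. Every bijection on the vertex set is an automorphism of K_7; hence Aut(K_7) ≅ S_7, order 5040.

5040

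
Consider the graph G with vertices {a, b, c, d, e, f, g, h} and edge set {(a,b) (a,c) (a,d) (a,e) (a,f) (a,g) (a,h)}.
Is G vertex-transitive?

Vertex a is the only vertex of degree 7, so every automorphism fixes it; G is not vertex-transitive.

No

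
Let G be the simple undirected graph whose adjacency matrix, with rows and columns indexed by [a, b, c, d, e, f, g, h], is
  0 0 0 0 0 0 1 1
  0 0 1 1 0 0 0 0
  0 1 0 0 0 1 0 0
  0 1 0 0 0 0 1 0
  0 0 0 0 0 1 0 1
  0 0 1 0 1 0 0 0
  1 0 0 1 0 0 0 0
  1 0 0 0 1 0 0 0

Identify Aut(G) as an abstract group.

D_8

G is 2-regular and connected on 8 vertices, i.e. the cycle C_8. C_8 has 8 rotations and 8 reflections, so Aut(C_8) ≅ D_8 of order 16.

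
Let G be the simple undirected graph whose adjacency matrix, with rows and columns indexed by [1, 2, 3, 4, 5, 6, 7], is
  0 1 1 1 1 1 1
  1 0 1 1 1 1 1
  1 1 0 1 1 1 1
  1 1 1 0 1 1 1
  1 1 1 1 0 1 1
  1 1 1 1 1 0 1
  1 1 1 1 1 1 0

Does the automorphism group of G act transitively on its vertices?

All 7 vertices are pairwise adjacent: G = K_7. Every bijection on the vertex set is an automorphism of K_7; hence Aut(K_7) ≅ S_7, order 5040. Under this action every vertex can be carried to every other, so G is vertex-transitive.

Yes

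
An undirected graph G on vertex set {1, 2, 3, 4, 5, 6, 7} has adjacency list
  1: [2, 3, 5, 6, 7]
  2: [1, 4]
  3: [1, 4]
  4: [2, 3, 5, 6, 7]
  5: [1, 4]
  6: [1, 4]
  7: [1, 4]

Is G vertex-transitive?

No

Automorphisms preserve degree, but G has vertices of degree 2 and vertices of degree 5; no automorphism maps one to the other, so G is not vertex-transitive.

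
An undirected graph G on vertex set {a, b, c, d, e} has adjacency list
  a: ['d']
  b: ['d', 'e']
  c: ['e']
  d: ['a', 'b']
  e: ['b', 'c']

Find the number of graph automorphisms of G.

The degree sequence is [1, 2, 1, 2, 2]; the two degree-1 vertices a and c are the ends of a path, so G = P_5. The only nontrivial automorphism of a path is the end-to-end reflection, so Aut(G) ≅ Z_2.

2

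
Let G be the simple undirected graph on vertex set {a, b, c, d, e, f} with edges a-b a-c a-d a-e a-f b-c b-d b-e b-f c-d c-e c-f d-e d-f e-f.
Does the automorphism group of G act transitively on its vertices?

Yes

All 6 vertices are pairwise adjacent: G = K_6. Every bijection on the vertex set is an automorphism of K_6; hence Aut(K_6) ≅ S_6, order 720. Under this action every vertex can be carried to every other, so G is vertex-transitive.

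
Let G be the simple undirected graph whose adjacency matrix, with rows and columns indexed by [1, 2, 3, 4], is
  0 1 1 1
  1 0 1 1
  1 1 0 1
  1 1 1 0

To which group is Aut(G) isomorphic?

S_4

Every vertex has degree 3, so G is the complete graph K_4. Every bijection on the vertex set is an automorphism of K_4; hence Aut(K_4) ≅ S_4, order 24.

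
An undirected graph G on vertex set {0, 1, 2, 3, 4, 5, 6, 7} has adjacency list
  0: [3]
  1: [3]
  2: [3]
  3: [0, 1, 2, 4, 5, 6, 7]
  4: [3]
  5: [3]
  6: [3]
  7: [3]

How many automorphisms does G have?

Vertex 3 has degree 7 and every other vertex has degree 1, so G is the star K_{1,7} with centre 3. Any automorphism fixes the centre and permutes the 7 leaves freely, so Aut(G) ≅ S_7 of order 7! = 5040.

5040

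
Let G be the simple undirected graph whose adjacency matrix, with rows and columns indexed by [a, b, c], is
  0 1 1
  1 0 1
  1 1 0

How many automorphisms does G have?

All 3 vertices are pairwise adjacent: G = K_3. Every bijection on the vertex set is an automorphism of K_3; hence Aut(K_3) ≅ S_3, order 6.

6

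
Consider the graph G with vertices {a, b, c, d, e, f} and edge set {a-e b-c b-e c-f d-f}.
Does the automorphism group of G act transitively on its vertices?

Automorphisms preserve degree, but G has vertices of degree 1 and vertices of degree 2; no automorphism maps one to the other, so G is not vertex-transitive.

No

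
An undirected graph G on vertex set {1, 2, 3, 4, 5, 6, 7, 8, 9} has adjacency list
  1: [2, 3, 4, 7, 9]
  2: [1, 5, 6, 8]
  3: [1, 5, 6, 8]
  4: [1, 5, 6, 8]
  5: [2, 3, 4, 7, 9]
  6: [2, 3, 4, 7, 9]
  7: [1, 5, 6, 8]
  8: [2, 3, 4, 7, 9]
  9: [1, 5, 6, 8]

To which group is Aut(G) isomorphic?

S_4 × S_5

The vertices split by degree into {1, 5, 6, 8} (degree 5) and {2, 3, 4, 7, 9} (degree 4); every edge runs between the two parts, so G is the complete bipartite graph K_{4,5}. The parts have unequal sizes, so no automorphism swaps them; each part is permuted independently, giving S_4 × S_5 of order 4!·5! = 2880.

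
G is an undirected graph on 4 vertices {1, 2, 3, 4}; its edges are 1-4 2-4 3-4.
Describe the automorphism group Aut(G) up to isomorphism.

Vertex 4 has degree 3 and every other vertex has degree 1, so G is the star K_{1,3} with centre 4. Any automorphism fixes the centre and permutes the 3 leaves freely, so Aut(G) ≅ S_3 of order 3! = 6.

the symmetric group on 3 letters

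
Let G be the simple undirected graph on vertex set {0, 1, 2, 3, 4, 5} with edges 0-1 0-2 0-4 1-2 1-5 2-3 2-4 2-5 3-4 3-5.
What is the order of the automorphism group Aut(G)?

10

Vertex 2 is the unique vertex of degree 5; the remaining 5 vertices each have degree 3 and induce a cycle, so G is the wheel on 6 vertices with hub 2. With the hub fixed, the remaining symmetry is that of the rim cycle C_5, giving the dihedral group D_5.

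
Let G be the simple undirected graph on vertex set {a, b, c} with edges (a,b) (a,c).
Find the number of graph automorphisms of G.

2

The degree sequence is [2, 1, 1]; the two degree-1 vertices b and c are the ends of a path, so G = P_3. A path has exactly one nontrivial symmetry — reversal — giving Aut(G) of order 2.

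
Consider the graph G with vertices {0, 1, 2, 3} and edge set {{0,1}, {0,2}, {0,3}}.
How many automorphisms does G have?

Vertex 0 has degree 3 and every other vertex has degree 1, so G is the star K_{1,3} with centre 0. Any automorphism fixes the centre and permutes the 3 leaves freely, so Aut(G) ≅ S_3 of order 3! = 6.

6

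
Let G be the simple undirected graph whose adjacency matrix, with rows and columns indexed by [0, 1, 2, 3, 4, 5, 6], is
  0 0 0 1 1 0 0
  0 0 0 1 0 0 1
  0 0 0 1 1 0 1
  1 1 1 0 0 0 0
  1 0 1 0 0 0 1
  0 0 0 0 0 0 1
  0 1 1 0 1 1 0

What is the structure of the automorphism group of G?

Degrees alone do not determine every vertex (e.g. 0 and 1 both have degree 2), but their neighbour-degree multisets differ: N(0) has degrees [3, 3] while N(1) has degrees [3, 4]. Repeating this refinement separates all vertices, so the only automorphism is the identity.

{e}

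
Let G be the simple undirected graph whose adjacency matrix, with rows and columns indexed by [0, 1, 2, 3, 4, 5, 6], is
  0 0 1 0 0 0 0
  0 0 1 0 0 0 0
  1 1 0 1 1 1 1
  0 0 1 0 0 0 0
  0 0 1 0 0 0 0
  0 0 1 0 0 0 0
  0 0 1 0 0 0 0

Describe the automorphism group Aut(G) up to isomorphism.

the symmetric group on 6 letters

Vertex 2 has degree 6 and every other vertex has degree 1, so G is the star K_{1,6} with centre 2. The 6 leaves are pairwise interchangeable while the centre is fixed, giving Aut(G) = S_6.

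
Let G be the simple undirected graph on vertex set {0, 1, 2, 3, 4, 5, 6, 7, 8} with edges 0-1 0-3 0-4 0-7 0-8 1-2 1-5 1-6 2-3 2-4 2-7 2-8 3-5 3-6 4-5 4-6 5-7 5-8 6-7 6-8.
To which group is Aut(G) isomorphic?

The vertices split by degree into {0, 2, 5, 6} (degree 5) and {1, 3, 4, 7, 8} (degree 4); every edge runs between the two parts, so G is the complete bipartite graph K_{4,5}. The parts have unequal sizes, so no automorphism swaps them; each part is permuted independently, giving S_5 × S_4 of order 5!·4! = 2880.

S_5 × S_4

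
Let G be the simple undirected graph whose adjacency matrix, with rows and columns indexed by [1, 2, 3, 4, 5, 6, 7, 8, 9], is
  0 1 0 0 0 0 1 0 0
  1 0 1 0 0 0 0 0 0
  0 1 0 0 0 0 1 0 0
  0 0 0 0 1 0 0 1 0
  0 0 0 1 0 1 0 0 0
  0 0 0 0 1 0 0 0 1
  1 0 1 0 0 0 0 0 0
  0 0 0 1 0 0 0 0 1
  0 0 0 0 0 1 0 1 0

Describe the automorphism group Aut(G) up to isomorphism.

D_5 × D_4

G has two connected components, {4, 5, 6, 8, 9} and {1, 2, 3, 7}; each is 2-regular, so G = C_5 ⊔ C_4. The components are non-isomorphic (different sizes), so Aut(G) = Aut(C_5) × Aut(C_4) = D_5 × D_4 of order 10·8 = 80.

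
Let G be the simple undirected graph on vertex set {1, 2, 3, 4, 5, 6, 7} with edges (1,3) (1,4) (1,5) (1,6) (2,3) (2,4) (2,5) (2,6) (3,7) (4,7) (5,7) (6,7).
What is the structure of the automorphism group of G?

The vertices split by degree into {1, 2, 7} (degree 4) and {3, 4, 5, 6} (degree 3); every edge runs between the two parts, so G is the complete bipartite graph K_{3,4}. Automorphisms preserve the bipartition setwise (since the parts differ in size) and act as S_4 × S_3 within it; |Aut| = 144.

S_4 × S_3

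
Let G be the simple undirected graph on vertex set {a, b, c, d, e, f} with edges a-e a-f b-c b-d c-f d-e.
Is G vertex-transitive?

G is 2-regular and connected on 6 vertices, i.e. the cycle C_6. C_6 has 6 rotations and 6 reflections, so Aut(C_6) ≅ D_6 of order 12. This group acts transitively on the 6 vertices.

Yes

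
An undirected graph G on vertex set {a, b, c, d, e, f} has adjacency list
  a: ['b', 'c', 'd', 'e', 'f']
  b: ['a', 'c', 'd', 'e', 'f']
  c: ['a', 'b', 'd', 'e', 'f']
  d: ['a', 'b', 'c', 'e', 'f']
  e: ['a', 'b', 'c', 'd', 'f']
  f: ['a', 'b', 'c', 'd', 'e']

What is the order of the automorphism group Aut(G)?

Every vertex has degree 5, so G is the complete graph K_6. Every bijection on the vertex set is an automorphism of K_6; hence Aut(K_6) ≅ S_6, order 720.

720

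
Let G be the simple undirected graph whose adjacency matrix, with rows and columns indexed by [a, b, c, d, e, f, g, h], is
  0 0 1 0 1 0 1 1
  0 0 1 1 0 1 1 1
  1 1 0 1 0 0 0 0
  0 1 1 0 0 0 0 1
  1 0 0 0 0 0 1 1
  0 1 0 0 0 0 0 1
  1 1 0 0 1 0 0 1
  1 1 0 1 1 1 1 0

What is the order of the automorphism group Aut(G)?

Degrees alone do not determine every vertex (e.g. a and g both have degree 4), but their neighbour-degree multisets differ: N(a) has degrees [3, 3, 4, 6] while N(g) has degrees [3, 4, 5, 6]. Repeating this refinement separates all vertices, so the only automorphism is the identity.

1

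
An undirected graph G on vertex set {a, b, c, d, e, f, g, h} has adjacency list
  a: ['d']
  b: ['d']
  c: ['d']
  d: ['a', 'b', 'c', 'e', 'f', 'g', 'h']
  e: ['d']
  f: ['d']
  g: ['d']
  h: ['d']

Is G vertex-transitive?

No

Vertex d is the only vertex of degree 7, so every automorphism fixes it; G is not vertex-transitive.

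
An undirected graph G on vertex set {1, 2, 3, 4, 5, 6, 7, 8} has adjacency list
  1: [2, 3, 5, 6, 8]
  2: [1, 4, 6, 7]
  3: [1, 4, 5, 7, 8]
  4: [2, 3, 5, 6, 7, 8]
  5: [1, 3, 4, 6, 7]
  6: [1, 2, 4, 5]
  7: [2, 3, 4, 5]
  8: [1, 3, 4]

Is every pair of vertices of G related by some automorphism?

Vertex 4 is the only vertex of degree 6, so every automorphism fixes it; G is not vertex-transitive.

No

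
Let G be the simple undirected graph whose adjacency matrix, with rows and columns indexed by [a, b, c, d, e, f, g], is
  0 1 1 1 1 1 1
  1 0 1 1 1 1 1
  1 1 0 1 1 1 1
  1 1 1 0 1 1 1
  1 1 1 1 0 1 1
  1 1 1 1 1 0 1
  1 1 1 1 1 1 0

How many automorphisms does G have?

Every vertex has degree 6, so G is the complete graph K_7. Every bijection on the vertex set is an automorphism of K_7; hence Aut(K_7) ≅ S_7, order 5040.

5040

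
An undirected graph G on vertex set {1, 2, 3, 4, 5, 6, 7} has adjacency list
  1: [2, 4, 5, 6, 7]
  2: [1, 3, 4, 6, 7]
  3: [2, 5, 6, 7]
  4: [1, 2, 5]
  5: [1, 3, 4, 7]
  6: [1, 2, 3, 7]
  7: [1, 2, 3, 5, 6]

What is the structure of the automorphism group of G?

The degree sequence is [5, 5, 4, 3, 4, 4, 5]. Checking the degree-preserving permutations of the vertex set shows that none except the identity preserves every edge, so Aut(G) is trivial.

the trivial group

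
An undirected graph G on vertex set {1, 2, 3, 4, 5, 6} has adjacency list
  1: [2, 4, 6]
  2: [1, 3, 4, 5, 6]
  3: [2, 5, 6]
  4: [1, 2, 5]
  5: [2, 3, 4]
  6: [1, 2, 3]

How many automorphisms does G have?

Vertex 2 is the unique vertex of degree 5; the remaining 5 vertices each have degree 3 and induce a cycle, so G is the wheel on 6 vertices with hub 2. With the hub fixed, the remaining symmetry is that of the rim cycle C_5, giving the dihedral group D_5.

10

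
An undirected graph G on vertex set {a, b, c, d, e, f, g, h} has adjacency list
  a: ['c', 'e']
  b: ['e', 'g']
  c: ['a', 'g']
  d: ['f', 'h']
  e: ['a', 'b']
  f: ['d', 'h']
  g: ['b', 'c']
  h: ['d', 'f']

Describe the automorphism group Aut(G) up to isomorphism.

G has two connected components, {a, b, c, e, g} and {d, f, h}; each is 2-regular, so G = C_5 ⊔ C_3. No automorphism exchanges components of different sizes, hence Aut(G) is the direct product D_5 × D_3, order 60.

D_5 × D_3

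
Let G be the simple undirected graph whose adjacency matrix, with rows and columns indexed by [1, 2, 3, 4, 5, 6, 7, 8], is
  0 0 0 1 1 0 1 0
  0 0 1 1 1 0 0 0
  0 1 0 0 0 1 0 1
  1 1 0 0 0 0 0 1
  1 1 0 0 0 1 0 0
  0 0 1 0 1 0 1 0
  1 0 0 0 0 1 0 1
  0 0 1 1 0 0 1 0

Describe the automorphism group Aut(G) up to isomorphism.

G is 3-regular and bipartite on 2^3 = 8 vertices with girth 4; it is the hypercube graph Q_3. The symmetry group of the 3-cube is the hyperoctahedral group B_3 = Z_2 ≀ S_3, of order 2^3·3! = 48.

Z_2^3 ⋊ S_3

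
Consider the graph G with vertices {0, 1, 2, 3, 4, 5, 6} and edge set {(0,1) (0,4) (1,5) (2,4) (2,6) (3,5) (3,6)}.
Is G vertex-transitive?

G is 2-regular and connected on 7 vertices, i.e. the cycle C_7. C_7 has 7 rotations and 7 reflections, so Aut(C_7) ≅ D_7 of order 14. This group acts transitively on the 7 vertices.

Yes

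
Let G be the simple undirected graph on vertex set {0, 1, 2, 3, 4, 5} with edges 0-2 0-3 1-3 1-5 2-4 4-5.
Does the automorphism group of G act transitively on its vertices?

G is 2-regular and connected on 6 vertices, i.e. the cycle C_6. The automorphisms of the 6-cycle are exactly the symmetries of a regular 6-gon: the dihedral group D_6, |D_6| = 12. This group acts transitively on the 6 vertices.

Yes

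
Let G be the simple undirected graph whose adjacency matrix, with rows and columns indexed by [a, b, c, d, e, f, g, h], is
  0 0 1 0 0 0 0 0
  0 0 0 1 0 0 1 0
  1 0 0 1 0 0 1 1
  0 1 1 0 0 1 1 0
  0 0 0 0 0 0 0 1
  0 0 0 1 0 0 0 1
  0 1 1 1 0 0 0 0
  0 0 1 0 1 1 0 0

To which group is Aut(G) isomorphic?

{e}

The degree sequence is [1, 2, 4, 4, 1, 2, 3, 3]. Checking the degree-preserving permutations of the vertex set shows that none except the identity preserves every edge, so Aut(G) is trivial.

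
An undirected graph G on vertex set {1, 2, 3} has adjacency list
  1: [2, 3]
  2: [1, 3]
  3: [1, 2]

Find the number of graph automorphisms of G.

6

All 3 vertices are pairwise adjacent: G = K_3. Every bijection on the vertex set is an automorphism of K_3; hence Aut(K_3) ≅ S_3, order 6.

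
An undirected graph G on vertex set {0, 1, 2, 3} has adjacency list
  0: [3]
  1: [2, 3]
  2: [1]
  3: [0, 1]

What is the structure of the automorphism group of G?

The degree sequence is [1, 2, 1, 2]; the two degree-1 vertices 0 and 2 are the ends of a path, so G = P_4. A path has exactly one nontrivial symmetry — reversal — giving Aut(G) of order 2.

Z_2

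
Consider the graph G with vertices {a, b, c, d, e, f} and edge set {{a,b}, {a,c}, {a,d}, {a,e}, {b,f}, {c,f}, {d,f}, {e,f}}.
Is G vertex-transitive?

No

Automorphisms preserve degree, but G has vertices of degree 2 and vertices of degree 4; no automorphism maps one to the other, so G is not vertex-transitive.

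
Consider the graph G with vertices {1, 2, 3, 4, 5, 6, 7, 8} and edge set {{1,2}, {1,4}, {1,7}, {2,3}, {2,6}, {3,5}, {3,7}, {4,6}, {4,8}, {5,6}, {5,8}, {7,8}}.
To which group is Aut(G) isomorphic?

G is 3-regular and bipartite on 2^3 = 8 vertices with girth 4; it is the hypercube graph Q_3. Aut(Q_3) consists of the signed permutations of the 3 coordinate axes: 3! permutations times 2^3 sign flips, so |Aut| = 2^3·3! = 48.

Z_2^3 ⋊ S_3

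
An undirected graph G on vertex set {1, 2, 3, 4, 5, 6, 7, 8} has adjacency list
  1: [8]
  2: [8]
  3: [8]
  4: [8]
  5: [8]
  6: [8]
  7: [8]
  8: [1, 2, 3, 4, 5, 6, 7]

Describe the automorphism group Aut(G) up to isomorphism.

the symmetric group on 7 letters

Vertex 8 has degree 7 and every other vertex has degree 1, so G is the star K_{1,7} with centre 8. The 7 leaves are pairwise interchangeable while the centre is fixed, giving Aut(G) = S_7.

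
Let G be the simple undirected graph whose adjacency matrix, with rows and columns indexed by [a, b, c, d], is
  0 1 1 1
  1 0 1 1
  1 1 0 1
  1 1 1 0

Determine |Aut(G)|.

Every vertex has degree 3, so G is the complete graph K_4. Every bijection on the vertex set is an automorphism of K_4; hence Aut(K_4) ≅ S_4, order 24.

24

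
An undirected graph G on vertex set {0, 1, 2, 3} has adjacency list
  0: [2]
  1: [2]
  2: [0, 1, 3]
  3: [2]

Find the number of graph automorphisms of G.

Vertex 2 has degree 3 and every other vertex has degree 1, so G is the star K_{1,3} with centre 2. The 3 leaves are pairwise interchangeable while the centre is fixed, giving Aut(G) = S_3.

6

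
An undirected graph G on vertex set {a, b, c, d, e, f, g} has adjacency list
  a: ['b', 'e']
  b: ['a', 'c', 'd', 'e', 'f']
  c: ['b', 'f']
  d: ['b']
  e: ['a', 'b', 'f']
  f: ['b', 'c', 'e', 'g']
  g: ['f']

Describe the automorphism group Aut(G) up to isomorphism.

Degrees alone do not determine every vertex (e.g. a and c both have degree 2), but their neighbour-degree multisets differ: N(a) has degrees [3, 5] while N(c) has degrees [4, 5]. Repeating this refinement separates all vertices, so the only automorphism is the identity.

the trivial group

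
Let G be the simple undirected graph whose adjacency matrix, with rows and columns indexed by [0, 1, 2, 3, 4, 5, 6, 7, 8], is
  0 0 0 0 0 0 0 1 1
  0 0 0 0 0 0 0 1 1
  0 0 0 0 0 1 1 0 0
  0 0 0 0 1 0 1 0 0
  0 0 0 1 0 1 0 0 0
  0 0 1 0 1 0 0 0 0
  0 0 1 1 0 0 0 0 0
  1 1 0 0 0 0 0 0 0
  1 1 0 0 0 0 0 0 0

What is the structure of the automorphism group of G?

G has two connected components, {2, 3, 4, 5, 6} and {0, 1, 7, 8}; each is 2-regular, so G = C_5 ⊔ C_4. The components are non-isomorphic (different sizes), so Aut(G) = Aut(C_5) × Aut(C_4) = D_5 × D_4 of order 10·8 = 80.

D_5 × D_4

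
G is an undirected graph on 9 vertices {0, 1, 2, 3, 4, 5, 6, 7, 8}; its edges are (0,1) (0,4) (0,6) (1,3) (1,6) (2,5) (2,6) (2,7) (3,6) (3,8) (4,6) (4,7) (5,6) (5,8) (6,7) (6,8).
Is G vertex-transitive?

Vertex 6 is the only vertex of degree 8, so every automorphism fixes it; G is not vertex-transitive.

No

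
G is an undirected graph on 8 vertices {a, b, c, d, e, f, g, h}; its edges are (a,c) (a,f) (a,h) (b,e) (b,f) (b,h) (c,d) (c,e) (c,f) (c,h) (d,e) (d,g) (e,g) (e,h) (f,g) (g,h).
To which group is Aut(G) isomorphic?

The degree sequence is [3, 3, 5, 3, 5, 4, 4, 5]. Checking the degree-preserving permutations of the vertex set shows that none except the identity preserves every edge, so Aut(G) is trivial.

1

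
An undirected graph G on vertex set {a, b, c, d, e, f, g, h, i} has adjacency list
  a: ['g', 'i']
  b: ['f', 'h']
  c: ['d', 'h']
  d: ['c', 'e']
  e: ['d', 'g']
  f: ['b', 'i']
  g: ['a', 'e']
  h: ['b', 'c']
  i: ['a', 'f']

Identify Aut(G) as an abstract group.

D_9

G is 2-regular and connected on 9 vertices, i.e. the cycle C_9. C_9 has 9 rotations and 9 reflections, so Aut(C_9) ≅ D_9 of order 18.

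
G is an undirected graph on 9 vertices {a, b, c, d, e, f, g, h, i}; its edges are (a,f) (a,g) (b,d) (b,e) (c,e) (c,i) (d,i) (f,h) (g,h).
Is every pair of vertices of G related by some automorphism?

No

G has two connected components, {b, c, d, e, i} and {a, f, g, h}; each is 2-regular, so G = C_5 ⊔ C_4. The orbit of a under Aut(G) is {a, f, g, h}, which does not contain b, so G is not vertex-transitive.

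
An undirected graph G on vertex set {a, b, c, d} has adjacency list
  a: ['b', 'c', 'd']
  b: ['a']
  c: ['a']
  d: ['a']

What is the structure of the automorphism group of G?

the symmetric group on 3 letters

Vertex a has degree 3 and every other vertex has degree 1, so G is the star K_{1,3} with centre a. Any automorphism fixes the centre and permutes the 3 leaves freely, so Aut(G) ≅ S_3 of order 3! = 6.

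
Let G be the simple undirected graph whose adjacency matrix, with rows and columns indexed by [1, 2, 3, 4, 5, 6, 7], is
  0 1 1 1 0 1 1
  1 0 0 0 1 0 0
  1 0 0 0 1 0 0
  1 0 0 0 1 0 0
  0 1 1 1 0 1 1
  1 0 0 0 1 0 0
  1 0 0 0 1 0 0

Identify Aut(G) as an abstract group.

S_5 × S_2

The vertices split by degree into {1, 5} (degree 5) and {2, 3, 4, 6, 7} (degree 2); every edge runs between the two parts, so G is the complete bipartite graph K_{2,5}. Automorphisms preserve the bipartition setwise (since the parts differ in size) and act as S_5 × S_2 within it; |Aut| = 240.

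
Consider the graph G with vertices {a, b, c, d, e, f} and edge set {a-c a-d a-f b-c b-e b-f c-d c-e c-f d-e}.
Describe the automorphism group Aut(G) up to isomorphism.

Vertex c is the unique vertex of degree 5; the remaining 5 vertices each have degree 3 and induce a cycle, so G is the wheel on 6 vertices with hub c. With the hub fixed, the remaining symmetry is that of the rim cycle C_5, giving the dihedral group D_5.

D_5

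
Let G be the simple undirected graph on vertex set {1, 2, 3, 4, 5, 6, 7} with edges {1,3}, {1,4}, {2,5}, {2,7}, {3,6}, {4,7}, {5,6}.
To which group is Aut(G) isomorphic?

G is 2-regular and connected on 7 vertices, i.e. the cycle C_7. The automorphisms of the 7-cycle are exactly the symmetries of a regular 7-gon: the dihedral group D_7, |D_7| = 14.

the dihedral group of order 14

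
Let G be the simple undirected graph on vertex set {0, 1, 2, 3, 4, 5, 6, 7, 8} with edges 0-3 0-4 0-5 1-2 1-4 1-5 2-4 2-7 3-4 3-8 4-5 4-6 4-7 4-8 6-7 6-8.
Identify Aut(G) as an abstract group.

Vertex 4 is the unique vertex of degree 8; the remaining 8 vertices each have degree 3 and induce a cycle, so G is the wheel on 9 vertices with hub 4. With the hub fixed, the remaining symmetry is that of the rim cycle C_8, giving the dihedral group D_8.

the dihedral group of order 16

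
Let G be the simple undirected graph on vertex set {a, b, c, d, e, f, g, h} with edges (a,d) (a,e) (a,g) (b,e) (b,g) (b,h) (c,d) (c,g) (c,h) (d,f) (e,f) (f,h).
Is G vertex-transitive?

Yes

G is 3-regular and bipartite on 2^3 = 8 vertices with girth 4; it is the hypercube graph Q_3. Aut(Q_3) consists of the signed permutations of the 3 coordinate axes: 3! permutations times 2^3 sign flips, so |Aut| = 2^3·3! = 48. Under this action every vertex can be carried to every other, so G is vertex-transitive.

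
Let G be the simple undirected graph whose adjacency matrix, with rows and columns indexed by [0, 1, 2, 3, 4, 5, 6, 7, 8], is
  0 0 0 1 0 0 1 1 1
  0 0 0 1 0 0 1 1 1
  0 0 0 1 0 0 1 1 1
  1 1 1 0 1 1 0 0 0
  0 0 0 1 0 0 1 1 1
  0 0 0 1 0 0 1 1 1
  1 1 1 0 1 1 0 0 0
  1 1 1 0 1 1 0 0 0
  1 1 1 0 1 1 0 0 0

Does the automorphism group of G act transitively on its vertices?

Automorphisms preserve degree, but G has vertices of degree 4 and vertices of degree 5; no automorphism maps one to the other, so G is not vertex-transitive.

No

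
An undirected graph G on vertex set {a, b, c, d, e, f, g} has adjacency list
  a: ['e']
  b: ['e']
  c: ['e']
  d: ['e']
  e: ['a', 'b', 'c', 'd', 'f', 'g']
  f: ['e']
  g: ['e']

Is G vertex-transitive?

Vertex e is the only vertex of degree 6, so every automorphism fixes it; G is not vertex-transitive.

No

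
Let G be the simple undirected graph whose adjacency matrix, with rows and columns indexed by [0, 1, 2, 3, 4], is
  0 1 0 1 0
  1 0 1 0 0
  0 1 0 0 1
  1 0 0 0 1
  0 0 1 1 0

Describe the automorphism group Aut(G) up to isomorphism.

the dihedral group of order 10

G is 2-regular and connected on 5 vertices, i.e. the cycle C_5. The automorphisms of the 5-cycle are exactly the symmetries of a regular 5-gon: the dihedral group D_5, |D_5| = 10.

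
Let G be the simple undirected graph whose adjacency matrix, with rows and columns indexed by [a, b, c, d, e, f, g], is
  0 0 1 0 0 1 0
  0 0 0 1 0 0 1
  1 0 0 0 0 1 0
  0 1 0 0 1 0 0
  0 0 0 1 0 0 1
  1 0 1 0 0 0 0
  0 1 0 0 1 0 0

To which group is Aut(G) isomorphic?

D_3 × D_4

G has two connected components, {b, d, e, g} and {a, c, f}; each is 2-regular, so G = C_4 ⊔ C_3. No automorphism exchanges components of different sizes, hence Aut(G) is the direct product D_3 × D_4, order 48.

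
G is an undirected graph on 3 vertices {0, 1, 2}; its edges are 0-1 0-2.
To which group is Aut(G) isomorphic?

The degree sequence is [2, 1, 1]; the two degree-1 vertices 1 and 2 are the ends of a path, so G = P_3. The only nontrivial automorphism of a path is the end-to-end reflection, so Aut(G) ≅ Z_2.

C_2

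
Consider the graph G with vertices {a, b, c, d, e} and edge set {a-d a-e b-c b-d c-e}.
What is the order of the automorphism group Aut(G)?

10

Every vertex has degree 2 and the graph is connected, so G is the 5-cycle C_5. C_5 has 5 rotations and 5 reflections, so Aut(C_5) ≅ D_5 of order 10.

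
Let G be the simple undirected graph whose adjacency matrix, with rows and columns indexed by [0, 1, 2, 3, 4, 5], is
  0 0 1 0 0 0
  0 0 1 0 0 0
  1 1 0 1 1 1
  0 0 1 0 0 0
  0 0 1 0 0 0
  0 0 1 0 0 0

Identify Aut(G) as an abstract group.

Vertex 2 has degree 5 and every other vertex has degree 1, so G is the star K_{1,5} with centre 2. Any automorphism fixes the centre and permutes the 5 leaves freely, so Aut(G) ≅ S_5 of order 5! = 120.

the symmetric group on 5 letters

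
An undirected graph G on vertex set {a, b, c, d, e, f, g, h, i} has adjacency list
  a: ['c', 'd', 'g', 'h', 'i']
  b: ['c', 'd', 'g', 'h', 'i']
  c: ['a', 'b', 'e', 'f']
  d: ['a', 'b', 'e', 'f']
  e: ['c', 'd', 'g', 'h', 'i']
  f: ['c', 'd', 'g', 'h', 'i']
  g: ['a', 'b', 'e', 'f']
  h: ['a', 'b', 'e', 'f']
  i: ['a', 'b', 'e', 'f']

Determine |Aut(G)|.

The vertices split by degree into {a, b, e, f} (degree 5) and {c, d, g, h, i} (degree 4); every edge runs between the two parts, so G is the complete bipartite graph K_{4,5}. The parts have unequal sizes, so no automorphism swaps them; each part is permuted independently, giving S_4 × S_5 of order 4!·5! = 2880.

2880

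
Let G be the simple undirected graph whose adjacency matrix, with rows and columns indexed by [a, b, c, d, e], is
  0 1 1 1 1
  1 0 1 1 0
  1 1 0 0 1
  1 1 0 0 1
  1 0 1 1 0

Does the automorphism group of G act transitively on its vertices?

Vertex a is the only vertex of degree 4, so every automorphism fixes it; G is not vertex-transitive.

No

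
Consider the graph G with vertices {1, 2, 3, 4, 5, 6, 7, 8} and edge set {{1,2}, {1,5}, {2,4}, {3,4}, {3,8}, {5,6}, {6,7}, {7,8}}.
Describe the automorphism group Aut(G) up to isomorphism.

D_8

G is 2-regular and connected on 8 vertices, i.e. the cycle C_8. The automorphisms of the 8-cycle are exactly the symmetries of a regular 8-gon: the dihedral group D_8, |D_8| = 16.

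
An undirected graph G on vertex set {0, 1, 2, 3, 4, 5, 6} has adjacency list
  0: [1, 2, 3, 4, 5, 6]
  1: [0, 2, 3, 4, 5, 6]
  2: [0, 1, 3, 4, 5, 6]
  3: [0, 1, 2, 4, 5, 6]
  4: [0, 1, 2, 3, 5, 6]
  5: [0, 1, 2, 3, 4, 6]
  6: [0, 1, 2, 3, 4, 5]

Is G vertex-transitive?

Yes

Every vertex has degree 6, so G is the complete graph K_7. Any permutation of the 7 vertices preserves K_7, so Aut(K_7) = S_7 of order 7! = 5040. This group acts transitively on the 7 vertices.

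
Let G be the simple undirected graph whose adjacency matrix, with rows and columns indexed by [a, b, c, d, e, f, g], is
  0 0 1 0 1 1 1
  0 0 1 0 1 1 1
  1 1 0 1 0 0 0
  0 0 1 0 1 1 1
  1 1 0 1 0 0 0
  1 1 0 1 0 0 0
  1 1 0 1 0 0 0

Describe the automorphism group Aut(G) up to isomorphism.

S_4 × S_3

The vertices split by degree into {a, b, d} (degree 4) and {c, e, f, g} (degree 3); every edge runs between the two parts, so G is the complete bipartite graph K_{3,4}. Automorphisms preserve the bipartition setwise (since the parts differ in size) and act as S_4 × S_3 within it; |Aut| = 144.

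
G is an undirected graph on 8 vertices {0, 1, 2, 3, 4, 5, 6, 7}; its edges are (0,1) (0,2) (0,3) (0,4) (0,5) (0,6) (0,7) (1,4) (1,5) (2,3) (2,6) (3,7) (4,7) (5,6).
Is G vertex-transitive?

Vertex 0 is the only vertex of degree 7, so every automorphism fixes it; G is not vertex-transitive.

No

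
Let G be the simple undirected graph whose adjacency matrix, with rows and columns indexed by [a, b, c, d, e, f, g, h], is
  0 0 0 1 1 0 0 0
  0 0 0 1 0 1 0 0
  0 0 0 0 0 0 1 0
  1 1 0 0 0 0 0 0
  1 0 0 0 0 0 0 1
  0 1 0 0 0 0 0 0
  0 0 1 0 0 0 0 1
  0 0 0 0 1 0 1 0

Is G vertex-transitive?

No

Automorphisms preserve degree, but G has vertices of degree 1 and vertices of degree 2; no automorphism maps one to the other, so G is not vertex-transitive.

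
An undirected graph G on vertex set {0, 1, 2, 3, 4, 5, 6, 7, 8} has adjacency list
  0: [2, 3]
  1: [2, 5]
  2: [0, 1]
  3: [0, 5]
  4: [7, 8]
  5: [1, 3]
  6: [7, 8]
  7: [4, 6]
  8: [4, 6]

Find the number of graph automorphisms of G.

80

G has two connected components, {0, 1, 2, 3, 5} and {4, 6, 7, 8}; each is 2-regular, so G = C_5 ⊔ C_4. The components are non-isomorphic (different sizes), so Aut(G) = Aut(C_4) × Aut(C_5) = D_4 × D_5 of order 8·10 = 80.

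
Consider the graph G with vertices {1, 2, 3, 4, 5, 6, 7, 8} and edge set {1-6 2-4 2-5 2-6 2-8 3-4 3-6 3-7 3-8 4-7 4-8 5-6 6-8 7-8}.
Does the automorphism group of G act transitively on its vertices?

Vertex 1 is the only vertex of degree 1, so every automorphism fixes it; G is not vertex-transitive.

No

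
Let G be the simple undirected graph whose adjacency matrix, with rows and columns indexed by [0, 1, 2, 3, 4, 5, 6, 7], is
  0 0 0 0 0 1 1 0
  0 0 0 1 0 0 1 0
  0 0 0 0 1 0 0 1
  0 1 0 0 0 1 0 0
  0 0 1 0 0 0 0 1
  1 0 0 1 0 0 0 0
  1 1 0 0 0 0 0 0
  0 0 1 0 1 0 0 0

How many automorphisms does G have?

G has two connected components, {0, 1, 3, 5, 6} and {2, 4, 7}; each is 2-regular, so G = C_5 ⊔ C_3. No automorphism exchanges components of different sizes, hence Aut(G) is the direct product D_5 × D_3, order 60.

60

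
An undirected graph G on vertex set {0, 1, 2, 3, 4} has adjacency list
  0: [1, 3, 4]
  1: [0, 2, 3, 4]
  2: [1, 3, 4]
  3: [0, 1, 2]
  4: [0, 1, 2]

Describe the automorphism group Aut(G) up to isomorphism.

Vertex 1 is the unique vertex of degree 4; the remaining 4 vertices each have degree 3 and induce a cycle, so G is the wheel on 5 vertices with hub 1. Every automorphism fixes the hub and acts on the rim 4-cycle, so Aut(G) ≅ Aut(C_4) = D_4 of order 8.

the dihedral group of order 8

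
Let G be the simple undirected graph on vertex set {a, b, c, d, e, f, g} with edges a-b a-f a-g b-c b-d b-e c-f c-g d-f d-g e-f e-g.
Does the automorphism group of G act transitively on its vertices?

Automorphisms preserve degree, but G has vertices of degree 3 and vertices of degree 4; no automorphism maps one to the other, so G is not vertex-transitive.

No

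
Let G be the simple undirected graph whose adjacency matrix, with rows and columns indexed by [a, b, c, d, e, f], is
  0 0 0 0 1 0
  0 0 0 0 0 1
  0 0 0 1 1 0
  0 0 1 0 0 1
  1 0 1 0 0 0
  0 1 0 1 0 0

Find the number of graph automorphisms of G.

The degree sequence is [1, 1, 2, 2, 2, 2]; the two degree-1 vertices a and b are the ends of a path, so G = P_6. A path has exactly one nontrivial symmetry — reversal — giving Aut(G) of order 2.

2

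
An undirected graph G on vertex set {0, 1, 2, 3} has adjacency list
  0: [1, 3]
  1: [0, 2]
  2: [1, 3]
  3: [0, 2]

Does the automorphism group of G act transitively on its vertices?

Yes

G is 2-regular and bipartite on 2^2 = 4 vertices with girth 4; it is the hypercube graph Q_2. The symmetry group of the 2-cube is the hyperoctahedral group B_2 = Z_2 ≀ S_2, of order 2^2·2! = 8. Under this action every vertex can be carried to every other, so G is vertex-transitive.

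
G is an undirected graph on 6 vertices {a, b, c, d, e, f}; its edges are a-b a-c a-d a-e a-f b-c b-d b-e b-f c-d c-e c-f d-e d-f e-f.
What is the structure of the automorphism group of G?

the symmetric group on 6 letters

All 6 vertices are pairwise adjacent: G = K_6. Any permutation of the 6 vertices preserves K_6, so Aut(K_6) = S_6 of order 6! = 720.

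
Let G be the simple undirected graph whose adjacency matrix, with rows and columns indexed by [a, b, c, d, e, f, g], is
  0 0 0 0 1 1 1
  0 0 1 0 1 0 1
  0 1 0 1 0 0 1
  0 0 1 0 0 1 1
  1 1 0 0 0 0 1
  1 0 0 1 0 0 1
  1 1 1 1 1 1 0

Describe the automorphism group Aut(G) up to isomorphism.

the dihedral group of order 12

Vertex g is the unique vertex of degree 6; the remaining 6 vertices each have degree 3 and induce a cycle, so G is the wheel on 7 vertices with hub g. With the hub fixed, the remaining symmetry is that of the rim cycle C_6, giving the dihedral group D_6.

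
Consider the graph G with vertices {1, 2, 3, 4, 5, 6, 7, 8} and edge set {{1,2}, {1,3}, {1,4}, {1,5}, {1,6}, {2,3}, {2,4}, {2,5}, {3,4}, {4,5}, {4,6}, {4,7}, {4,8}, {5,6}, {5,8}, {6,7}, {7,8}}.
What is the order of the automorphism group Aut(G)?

1

The degree sequence is [5, 4, 3, 7, 5, 4, 3, 3]. Checking the degree-preserving permutations of the vertex set shows that none except the identity preserves every edge, so Aut(G) is trivial.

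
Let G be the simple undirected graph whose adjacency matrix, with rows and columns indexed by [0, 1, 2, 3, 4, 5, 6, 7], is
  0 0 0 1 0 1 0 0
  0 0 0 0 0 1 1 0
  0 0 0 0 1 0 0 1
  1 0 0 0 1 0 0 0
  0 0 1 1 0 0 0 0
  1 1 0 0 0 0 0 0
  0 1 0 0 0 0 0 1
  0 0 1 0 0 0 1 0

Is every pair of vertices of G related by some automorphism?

Every vertex has degree 2 and the graph is connected, so G is the 8-cycle C_8. The automorphisms of the 8-cycle are exactly the symmetries of a regular 8-gon: the dihedral group D_8, |D_8| = 16. This group acts transitively on the 8 vertices.

Yes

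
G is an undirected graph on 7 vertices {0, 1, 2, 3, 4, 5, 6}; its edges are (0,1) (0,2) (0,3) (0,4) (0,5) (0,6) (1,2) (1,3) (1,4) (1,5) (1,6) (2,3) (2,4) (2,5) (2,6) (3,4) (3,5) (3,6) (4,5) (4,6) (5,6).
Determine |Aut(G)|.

5040

All 7 vertices are pairwise adjacent: G = K_7. Every bijection on the vertex set is an automorphism of K_7; hence Aut(K_7) ≅ S_7, order 5040.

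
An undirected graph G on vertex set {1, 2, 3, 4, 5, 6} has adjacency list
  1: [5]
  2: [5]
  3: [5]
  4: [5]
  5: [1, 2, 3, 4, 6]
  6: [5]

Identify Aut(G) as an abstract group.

Vertex 5 has degree 5 and every other vertex has degree 1, so G is the star K_{1,5} with centre 5. Any automorphism fixes the centre and permutes the 5 leaves freely, so Aut(G) ≅ S_5 of order 5! = 120.

S_5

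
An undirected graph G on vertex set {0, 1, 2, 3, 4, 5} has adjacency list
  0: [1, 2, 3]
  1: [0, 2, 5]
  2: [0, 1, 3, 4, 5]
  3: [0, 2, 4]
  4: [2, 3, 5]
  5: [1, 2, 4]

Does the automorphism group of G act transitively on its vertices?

No

Vertex 2 is the only vertex of degree 5, so every automorphism fixes it; G is not vertex-transitive.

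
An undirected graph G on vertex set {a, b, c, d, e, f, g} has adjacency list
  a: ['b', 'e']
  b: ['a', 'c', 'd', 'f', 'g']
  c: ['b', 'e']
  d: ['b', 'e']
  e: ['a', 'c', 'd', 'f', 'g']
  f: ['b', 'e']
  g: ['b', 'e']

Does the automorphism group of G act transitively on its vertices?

No

Automorphisms preserve degree, but G has vertices of degree 2 and vertices of degree 5; no automorphism maps one to the other, so G is not vertex-transitive.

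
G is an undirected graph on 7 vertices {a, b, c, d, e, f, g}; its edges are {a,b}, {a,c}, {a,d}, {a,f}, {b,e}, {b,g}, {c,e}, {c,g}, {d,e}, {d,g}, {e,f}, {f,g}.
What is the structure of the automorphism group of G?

S_3 × S_4

The vertices split by degree into {a, e, g} (degree 4) and {b, c, d, f} (degree 3); every edge runs between the two parts, so G is the complete bipartite graph K_{3,4}. Automorphisms preserve the bipartition setwise (since the parts differ in size) and act as S_3 × S_4 within it; |Aut| = 144.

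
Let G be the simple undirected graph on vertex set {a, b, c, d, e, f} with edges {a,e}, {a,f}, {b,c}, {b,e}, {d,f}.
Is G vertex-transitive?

Automorphisms preserve degree, but G has vertices of degree 1 and vertices of degree 2; no automorphism maps one to the other, so G is not vertex-transitive.

No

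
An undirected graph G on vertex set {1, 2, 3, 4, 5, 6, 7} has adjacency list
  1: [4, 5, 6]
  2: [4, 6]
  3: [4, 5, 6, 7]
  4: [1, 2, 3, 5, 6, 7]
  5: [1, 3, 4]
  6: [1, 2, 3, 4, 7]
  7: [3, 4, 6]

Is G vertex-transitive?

No

Vertex 2 is the only vertex of degree 2, so every automorphism fixes it; G is not vertex-transitive.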